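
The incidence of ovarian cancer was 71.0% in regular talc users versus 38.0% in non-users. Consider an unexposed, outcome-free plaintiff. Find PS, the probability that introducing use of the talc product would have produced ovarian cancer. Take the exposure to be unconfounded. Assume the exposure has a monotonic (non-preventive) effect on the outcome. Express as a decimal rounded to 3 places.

PS ≈ 0.532

p₁ = 0.71, p₀ = 0.38.
Under exogeneity and monotonicity, PS = (p₁ − p₀) / (1 − p₀).
PS = (0.71 − 0.38) / (1 − 0.38) = 0.33 / 0.62 ≈ 0.5323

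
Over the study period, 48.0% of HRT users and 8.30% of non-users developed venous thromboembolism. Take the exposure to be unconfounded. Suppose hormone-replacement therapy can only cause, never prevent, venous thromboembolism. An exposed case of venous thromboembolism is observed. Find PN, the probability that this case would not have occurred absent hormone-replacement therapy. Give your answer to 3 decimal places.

PN ≈ 0.827

p₁ = 0.48, p₀ = 0.083.
Under exogeneity and monotonicity, PN = (p₁ − p₀) / p₁.
PN = (0.48 − 0.083) / 0.48 = 0.397 / 0.48 ≈ 0.8271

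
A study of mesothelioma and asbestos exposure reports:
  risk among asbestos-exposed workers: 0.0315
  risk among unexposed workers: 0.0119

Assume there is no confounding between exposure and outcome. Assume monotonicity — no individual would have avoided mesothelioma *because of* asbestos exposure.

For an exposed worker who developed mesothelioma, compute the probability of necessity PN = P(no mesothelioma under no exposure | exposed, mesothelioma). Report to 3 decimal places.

PN ≈ 0.622

Let p₁ = 0.0315, p₀ = 0.0119.
Under exogeneity and monotonicity, PN = (p₁ − p₀) / p₁.
PN = (0.0315 − 0.0119) / 0.0315 = 0.0196 / 0.0315 ≈ 0.6222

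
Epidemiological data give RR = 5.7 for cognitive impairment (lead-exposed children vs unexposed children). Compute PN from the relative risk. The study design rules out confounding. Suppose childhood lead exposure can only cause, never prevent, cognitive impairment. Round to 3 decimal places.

Under exogeneity and monotonicity, PN = (RR − 1) / RR = 1 − 1/RR.
PN = (5.7 − 1) / 5.7 = 4.7 / 5.7 ≈ 0.8246

PN ≈ 0.825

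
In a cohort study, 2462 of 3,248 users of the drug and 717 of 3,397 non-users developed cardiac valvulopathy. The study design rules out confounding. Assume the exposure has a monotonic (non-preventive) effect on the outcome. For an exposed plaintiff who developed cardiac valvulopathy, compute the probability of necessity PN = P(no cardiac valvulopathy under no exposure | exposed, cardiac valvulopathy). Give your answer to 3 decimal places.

p₁ = P(outcome | exposed) = 2462/3248 = 0.758
p₀ = P(outcome | unexposed) = 717/3397 = 0.21107
Under exogeneity and monotonicity, PN = (p₁ − p₀) / p₁.
PN = (0.758 − 0.21107) / 0.758 = 0.54694 / 0.758 ≈ 0.7215

PN ≈ 0.722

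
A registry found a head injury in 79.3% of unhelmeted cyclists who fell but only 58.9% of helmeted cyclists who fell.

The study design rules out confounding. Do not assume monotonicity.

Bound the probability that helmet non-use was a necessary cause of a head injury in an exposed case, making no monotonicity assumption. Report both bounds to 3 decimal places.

p₁ = 0.793, p₀ = 0.589.
Under exogeneity alone the bounds on PN are max{0,(p₁−p₀)/p₁} ≤ PN ≤ min{1,(1−p₀)/p₁}.
  lower = (p₁ − p₀)/p₁ = 0.204 / 0.793 ≈ 0.2573
  upper = min{1, (1 − p₀)/p₁} = 0.411 / 0.793 ≈ 0.5183

0.257 ≤ PN ≤ 0.518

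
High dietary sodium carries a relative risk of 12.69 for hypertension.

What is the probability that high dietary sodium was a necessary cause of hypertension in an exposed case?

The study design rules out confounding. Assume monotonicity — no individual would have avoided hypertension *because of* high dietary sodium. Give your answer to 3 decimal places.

PN ≈ 0.921

Under exogeneity and monotonicity, PN = (RR − 1) / RR = 1 − 1/RR.
PN = (12.69 − 1) / 12.69 = 11.69 / 12.69 ≈ 0.9212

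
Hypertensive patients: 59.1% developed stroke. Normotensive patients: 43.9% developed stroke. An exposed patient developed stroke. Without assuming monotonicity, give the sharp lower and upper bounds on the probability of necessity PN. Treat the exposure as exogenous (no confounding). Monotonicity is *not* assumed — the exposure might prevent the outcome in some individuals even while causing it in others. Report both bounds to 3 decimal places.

p₁ = 0.591, p₀ = 0.439.
Under exogeneity alone the bounds on PN are max{0,(p₁−p₀)/p₁} ≤ PN ≤ min{1,(1−p₀)/p₁}.
  lower = (p₁ − p₀)/p₁ = 0.152 / 0.591 ≈ 0.2572
  upper = min{1, (1 − p₀)/p₁} = 0.561 / 0.591 ≈ 0.9492

0.257 ≤ PN ≤ 0.949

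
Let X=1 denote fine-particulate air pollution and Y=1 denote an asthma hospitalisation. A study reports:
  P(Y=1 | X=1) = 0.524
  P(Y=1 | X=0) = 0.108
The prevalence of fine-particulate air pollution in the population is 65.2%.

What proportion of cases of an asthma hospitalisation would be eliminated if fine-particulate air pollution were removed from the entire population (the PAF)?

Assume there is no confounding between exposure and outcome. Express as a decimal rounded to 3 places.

PAF ≈ 0.715

Let p₁ = 0.524, p₀ = 0.108.
Overall risk P(Y=1) = π·p₁ + (1−π)·p₀ = 0.652×0.524 + 0.348×0.108 = 0.37923.
Under exogeneity, PAF = [P(Y=1) − p₀] / P(Y=1).
PAF = (0.37923 − 0.108) / 0.37923 ≈ 0.7152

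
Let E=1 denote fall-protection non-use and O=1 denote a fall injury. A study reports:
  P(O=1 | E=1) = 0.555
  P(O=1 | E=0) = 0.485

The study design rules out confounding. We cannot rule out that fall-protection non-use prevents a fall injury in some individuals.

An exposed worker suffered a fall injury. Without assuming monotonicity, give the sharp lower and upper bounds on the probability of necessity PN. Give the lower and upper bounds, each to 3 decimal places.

0.126 ≤ PN ≤ 0.928

Let p₁ = 0.555, p₀ = 0.485.
Under exogeneity alone the bounds on PN are max{0,(p₁−p₀)/p₁} ≤ PN ≤ min{1,(1−p₀)/p₁}.
  lower = (p₁ − p₀)/p₁ = 0.07 / 0.555 ≈ 0.1261
  upper = min{1, (1 − p₀)/p₁} = 0.515 / 0.555 ≈ 0.9279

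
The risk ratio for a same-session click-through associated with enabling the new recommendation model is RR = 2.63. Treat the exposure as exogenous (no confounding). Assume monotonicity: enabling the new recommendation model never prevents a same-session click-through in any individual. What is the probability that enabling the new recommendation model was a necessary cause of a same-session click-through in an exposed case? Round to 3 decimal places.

Under exogeneity and monotonicity, PN = (RR − 1) / RR = 1 − 1/RR.
PN = (2.63 − 1) / 2.63 = 1.63 / 2.63 ≈ 0.6198

PN ≈ 0.620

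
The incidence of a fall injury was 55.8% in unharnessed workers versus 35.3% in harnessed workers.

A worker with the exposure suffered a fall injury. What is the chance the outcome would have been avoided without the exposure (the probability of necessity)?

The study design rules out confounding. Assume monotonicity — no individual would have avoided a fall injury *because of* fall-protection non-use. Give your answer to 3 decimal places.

p₁ = 0.558, p₀ = 0.353.
Under exogeneity and monotonicity, PN = (p₁ − p₀) / p₁.
PN = (0.558 − 0.353) / 0.558 = 0.205 / 0.558 ≈ 0.3674

PN ≈ 0.367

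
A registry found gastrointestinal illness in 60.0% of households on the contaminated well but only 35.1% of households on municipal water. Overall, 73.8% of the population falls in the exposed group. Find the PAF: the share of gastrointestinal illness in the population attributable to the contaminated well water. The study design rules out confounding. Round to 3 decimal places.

PAF ≈ 0.344

p₁ = 0.6, p₀ = 0.351.
Overall risk P(Y=1) = π·p₁ + (1−π)·p₀ = 0.738×0.6 + 0.262×0.351 = 0.53476.
Under exogeneity, PAF = [P(Y=1) − p₀] / P(Y=1).
PAF = (0.53476 − 0.351) / 0.53476 ≈ 0.3436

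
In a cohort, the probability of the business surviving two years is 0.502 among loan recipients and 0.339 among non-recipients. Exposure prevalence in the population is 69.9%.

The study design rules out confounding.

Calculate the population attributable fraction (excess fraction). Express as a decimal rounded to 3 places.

Let p₁ = 0.502, p₀ = 0.339.
Overall risk P(Y=1) = π·p₁ + (1−π)·p₀ = 0.699×0.502 + 0.301×0.339 = 0.45294.
Under exogeneity, PAF = [P(Y=1) − p₀] / P(Y=1).
PAF = (0.45294 − 0.339) / 0.45294 ≈ 0.2516

PAF ≈ 0.252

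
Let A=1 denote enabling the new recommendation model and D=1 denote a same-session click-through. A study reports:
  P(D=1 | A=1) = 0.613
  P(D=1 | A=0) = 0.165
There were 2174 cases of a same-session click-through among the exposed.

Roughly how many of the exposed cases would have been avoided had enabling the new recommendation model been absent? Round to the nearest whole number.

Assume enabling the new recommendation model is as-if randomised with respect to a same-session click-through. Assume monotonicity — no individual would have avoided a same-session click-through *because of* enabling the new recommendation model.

Let p₁ = 0.613, p₀ = 0.165.
PN = (p₁ − p₀)/p₁ = (0.613 − 0.165) / 0.613 ≈ 0.73083.
Attributable cases ≈ PN × (exposed cases) = 0.73083 × 2174 ≈ 1588.83.

about 1589 cases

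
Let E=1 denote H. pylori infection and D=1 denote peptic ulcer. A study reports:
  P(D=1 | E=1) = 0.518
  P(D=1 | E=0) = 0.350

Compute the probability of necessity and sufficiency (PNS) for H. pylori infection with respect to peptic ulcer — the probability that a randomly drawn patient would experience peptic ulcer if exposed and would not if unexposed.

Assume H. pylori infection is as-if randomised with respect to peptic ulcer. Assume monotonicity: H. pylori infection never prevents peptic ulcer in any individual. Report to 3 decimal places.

Let p₁ = 0.518, p₀ = 0.35.
Under exogeneity and monotonicity, PNS = p₁ − p₀.
PNS = 0.518 − 0.35 = 0.168

PNS ≈ 0.168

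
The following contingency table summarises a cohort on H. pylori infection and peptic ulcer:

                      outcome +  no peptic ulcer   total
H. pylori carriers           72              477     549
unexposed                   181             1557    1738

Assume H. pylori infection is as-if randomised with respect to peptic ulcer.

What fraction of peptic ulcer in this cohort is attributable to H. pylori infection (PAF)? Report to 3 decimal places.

p₁ = P(outcome | exposed) = 72/549 = 0.13115
p₀ = P(outcome | unexposed) = 181/1738 = 0.10414
Exposure prevalence π = 549/2287 = 0.24005; overall risk P(Y=1) = 0.11063.
Under exogeneity, PAF = [P(Y=1) − p₀]/P(Y=1).
PAF = (0.11063 − 0.10414) / 0.11063 ≈ 0.0586

PAF ≈ 0.059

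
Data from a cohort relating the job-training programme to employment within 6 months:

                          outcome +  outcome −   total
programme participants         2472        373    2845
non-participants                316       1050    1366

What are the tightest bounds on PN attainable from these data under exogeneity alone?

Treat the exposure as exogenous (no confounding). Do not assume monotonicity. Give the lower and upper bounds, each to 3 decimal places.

p₁ = P(outcome | exposed) = 2472/2845 = 0.86889
p₀ = P(outcome | unexposed) = 316/1366 = 0.23133
Under exogeneity alone the bounds on PN are max{0,(p₁−p₀)/p₁} ≤ PN ≤ min{1,(1−p₀)/p₁}.
  lower = (p₁ − p₀)/p₁ = 0.63756 / 0.86889 ≈ 0.7338
  upper = min{1, (1 − p₀)/p₁} = 0.76867 / 0.86889 ≈ 0.8847

0.734 ≤ PN ≤ 0.885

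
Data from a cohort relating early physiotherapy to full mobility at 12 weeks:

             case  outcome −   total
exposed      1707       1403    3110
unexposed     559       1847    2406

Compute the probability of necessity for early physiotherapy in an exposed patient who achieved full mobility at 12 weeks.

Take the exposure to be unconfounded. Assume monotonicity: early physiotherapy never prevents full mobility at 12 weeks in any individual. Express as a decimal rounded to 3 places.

PN ≈ 0.577

p₁ = P(outcome | exposed) = 1707/3110 = 0.54887
p₀ = P(outcome | unexposed) = 559/2406 = 0.23234
Under exogeneity and monotonicity, PN = (p₁ − p₀)/p₁.
PN = (0.54887 − 0.23234) / 0.54887 ≈ 0.5767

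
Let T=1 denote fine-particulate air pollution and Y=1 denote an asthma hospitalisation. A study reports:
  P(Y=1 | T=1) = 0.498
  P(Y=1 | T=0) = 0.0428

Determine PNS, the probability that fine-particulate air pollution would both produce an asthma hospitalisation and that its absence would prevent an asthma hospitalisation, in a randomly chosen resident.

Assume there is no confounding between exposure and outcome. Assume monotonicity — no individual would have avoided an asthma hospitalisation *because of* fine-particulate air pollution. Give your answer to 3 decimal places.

PNS ≈ 0.455

Let p₁ = 0.498, p₀ = 0.0428.
Under exogeneity and monotonicity, PNS = p₁ − p₀.
PNS = 0.498 − 0.0428 = 0.4552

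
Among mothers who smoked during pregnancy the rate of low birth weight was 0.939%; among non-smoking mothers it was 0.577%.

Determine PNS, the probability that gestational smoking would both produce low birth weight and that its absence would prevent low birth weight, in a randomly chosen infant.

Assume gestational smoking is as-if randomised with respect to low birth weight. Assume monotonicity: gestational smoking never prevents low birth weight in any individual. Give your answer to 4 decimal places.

PNS ≈ 0.0036

p₁ = 0.00939, p₀ = 0.00577.
Under exogeneity and monotonicity, PNS = p₁ − p₀.
PNS = 0.00939 − 0.00577 = 0.00362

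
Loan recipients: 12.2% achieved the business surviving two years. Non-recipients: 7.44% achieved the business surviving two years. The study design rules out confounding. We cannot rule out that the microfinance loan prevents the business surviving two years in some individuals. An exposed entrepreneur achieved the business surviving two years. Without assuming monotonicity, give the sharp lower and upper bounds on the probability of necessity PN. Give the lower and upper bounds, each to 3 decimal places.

0.390 ≤ PN ≤ 1.000

p₁ = 0.122, p₀ = 0.0744.
Under exogeneity alone the bounds on PN are max{0,(p₁−p₀)/p₁} ≤ PN ≤ min{1,(1−p₀)/p₁}.
  lower = (p₁ − p₀)/p₁ = 0.0476 / 0.122 ≈ 0.3902
  upper = min{1, (1 − p₀)/p₁} = 0.9256 / 0.122 ≈ 7.5869 → capped at 1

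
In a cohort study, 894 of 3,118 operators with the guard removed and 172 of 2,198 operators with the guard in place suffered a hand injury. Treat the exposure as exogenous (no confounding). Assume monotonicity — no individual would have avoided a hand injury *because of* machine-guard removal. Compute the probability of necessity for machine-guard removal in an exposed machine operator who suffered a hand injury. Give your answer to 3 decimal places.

p₁ = P(outcome | exposed) = 894/3118 = 0.28672
p₀ = P(outcome | unexposed) = 172/2198 = 0.078253
Under exogeneity and monotonicity, PN = (p₁ − p₀) / p₁.
PN = (0.28672 − 0.078253) / 0.28672 = 0.20847 / 0.28672 ≈ 0.7271

PN ≈ 0.727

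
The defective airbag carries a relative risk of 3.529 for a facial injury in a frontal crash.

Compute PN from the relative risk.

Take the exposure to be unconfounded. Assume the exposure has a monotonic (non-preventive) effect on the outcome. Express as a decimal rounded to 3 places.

Under exogeneity and monotonicity, PN = (RR − 1) / RR = 1 − 1/RR.
PN = (3.529 − 1) / 3.529 = 2.529 / 3.529 ≈ 0.7166

PN ≈ 0.717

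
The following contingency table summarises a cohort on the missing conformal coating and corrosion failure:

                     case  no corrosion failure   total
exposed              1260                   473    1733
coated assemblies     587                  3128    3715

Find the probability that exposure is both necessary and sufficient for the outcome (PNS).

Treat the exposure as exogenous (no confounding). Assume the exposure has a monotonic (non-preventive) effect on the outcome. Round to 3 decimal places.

p₁ = P(outcome | exposed) = 1260/1733 = 0.72706
p₀ = P(outcome | unexposed) = 587/3715 = 0.15801
Under exogeneity and monotonicity, PNS = p₁ − p₀.
PNS = 0.72706 − 0.15801 = 0.56905

PNS ≈ 0.569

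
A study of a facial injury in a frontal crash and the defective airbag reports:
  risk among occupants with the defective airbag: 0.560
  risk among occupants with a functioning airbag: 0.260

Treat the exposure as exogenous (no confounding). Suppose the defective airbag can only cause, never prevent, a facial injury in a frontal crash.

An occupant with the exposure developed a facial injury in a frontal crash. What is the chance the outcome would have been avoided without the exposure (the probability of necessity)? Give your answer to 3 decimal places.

Let p₁ = 0.56, p₀ = 0.26.
Under exogeneity and monotonicity, PN = (p₁ − p₀) / p₁.
PN = (0.56 − 0.26) / 0.56 = 0.3 / 0.56 ≈ 0.5357

PN ≈ 0.536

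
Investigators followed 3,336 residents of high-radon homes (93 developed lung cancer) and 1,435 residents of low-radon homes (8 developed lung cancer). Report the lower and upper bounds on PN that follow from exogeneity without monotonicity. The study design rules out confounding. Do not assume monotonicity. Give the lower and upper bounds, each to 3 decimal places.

p₁ = P(outcome | exposed) = 93/3336 = 0.027878
p₀ = P(outcome | unexposed) = 8/1435 = 0.0055749
Under exogeneity alone the bounds on PN are max{0,(p₁−p₀)/p₁} ≤ PN ≤ min{1,(1−p₀)/p₁}.
  lower = (p₁ − p₀)/p₁ = 0.022303 / 0.027878 ≈ 0.8000
  upper = min{1, (1 − p₀)/p₁} = 0.99443 / 0.027878 ≈ 35.6710 → capped at 1

0.800 ≤ PN ≤ 1.000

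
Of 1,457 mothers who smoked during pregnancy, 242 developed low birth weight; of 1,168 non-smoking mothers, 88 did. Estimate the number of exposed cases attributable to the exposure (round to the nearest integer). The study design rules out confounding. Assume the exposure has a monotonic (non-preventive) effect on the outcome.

p₁ = P(outcome | exposed) = 242/1457 = 0.16609
p₀ = P(outcome | unexposed) = 88/1168 = 0.075342
PN = (p₁ − p₀)/p₁ = (0.16609 − 0.075342) / 0.16609 ≈ 0.54639.
Attributable cases ≈ PN × (exposed cases) = 0.54639 × 242 ≈ 132.23.

about 132 cases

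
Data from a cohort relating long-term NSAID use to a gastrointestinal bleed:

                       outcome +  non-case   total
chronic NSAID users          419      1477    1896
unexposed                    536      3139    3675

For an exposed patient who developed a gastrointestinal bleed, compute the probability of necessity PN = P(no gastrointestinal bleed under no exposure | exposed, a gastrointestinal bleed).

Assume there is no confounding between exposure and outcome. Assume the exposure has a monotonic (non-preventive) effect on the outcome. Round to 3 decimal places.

PN ≈ 0.340

p₁ = P(outcome | exposed) = 419/1896 = 0.22099
p₀ = P(outcome | unexposed) = 536/3675 = 0.14585
Under exogeneity and monotonicity, PN = (p₁ − p₀)/p₁.
PN = (0.22099 − 0.14585) / 0.22099 ≈ 0.3400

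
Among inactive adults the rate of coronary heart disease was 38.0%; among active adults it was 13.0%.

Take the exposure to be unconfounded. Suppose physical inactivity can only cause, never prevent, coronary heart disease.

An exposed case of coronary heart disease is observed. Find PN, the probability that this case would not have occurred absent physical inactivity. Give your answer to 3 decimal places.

PN ≈ 0.658

p₁ = 0.38, p₀ = 0.13.
Under exogeneity and monotonicity, PN = (p₁ − p₀) / p₁.
PN = (0.38 − 0.13) / 0.38 = 0.25 / 0.38 ≈ 0.6579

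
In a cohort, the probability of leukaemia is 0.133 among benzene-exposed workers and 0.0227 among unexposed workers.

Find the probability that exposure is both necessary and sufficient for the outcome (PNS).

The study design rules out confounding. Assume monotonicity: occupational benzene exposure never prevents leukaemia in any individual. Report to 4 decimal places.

PNS ≈ 0.1103

Let p₁ = 0.133, p₀ = 0.0227.
Under exogeneity and monotonicity, PNS = p₁ − p₀.
PNS = 0.133 − 0.0227 = 0.1103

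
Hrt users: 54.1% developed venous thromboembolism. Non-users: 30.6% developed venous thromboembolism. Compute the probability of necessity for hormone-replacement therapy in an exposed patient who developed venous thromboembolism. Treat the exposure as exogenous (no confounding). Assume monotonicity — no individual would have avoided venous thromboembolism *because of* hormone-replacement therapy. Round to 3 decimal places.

PN ≈ 0.434

p₁ = 0.541, p₀ = 0.306.
Under exogeneity and monotonicity, PN = (p₁ − p₀) / p₁.
PN = (0.541 − 0.306) / 0.541 = 0.235 / 0.541 ≈ 0.4344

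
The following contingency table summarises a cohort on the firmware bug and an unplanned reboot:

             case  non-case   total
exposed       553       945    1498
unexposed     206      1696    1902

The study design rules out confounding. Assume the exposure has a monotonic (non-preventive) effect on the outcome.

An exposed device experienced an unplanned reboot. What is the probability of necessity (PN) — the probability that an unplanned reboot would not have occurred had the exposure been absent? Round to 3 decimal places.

p₁ = P(outcome | exposed) = 553/1498 = 0.36916
p₀ = P(outcome | unexposed) = 206/1902 = 0.10831
Under exogeneity and monotonicity, PN = (p₁ − p₀)/p₁.
PN = (0.36916 − 0.10831) / 0.36916 ≈ 0.7066

PN ≈ 0.707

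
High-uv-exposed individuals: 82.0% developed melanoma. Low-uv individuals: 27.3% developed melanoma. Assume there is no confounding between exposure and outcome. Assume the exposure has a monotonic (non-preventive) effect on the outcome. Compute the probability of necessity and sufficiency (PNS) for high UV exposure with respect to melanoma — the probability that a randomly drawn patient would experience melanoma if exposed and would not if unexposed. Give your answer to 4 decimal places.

p₁ = 0.82, p₀ = 0.273.
Under exogeneity and monotonicity, PNS = p₁ − p₀.
PNS = 0.82 − 0.273 = 0.547

PNS ≈ 0.5470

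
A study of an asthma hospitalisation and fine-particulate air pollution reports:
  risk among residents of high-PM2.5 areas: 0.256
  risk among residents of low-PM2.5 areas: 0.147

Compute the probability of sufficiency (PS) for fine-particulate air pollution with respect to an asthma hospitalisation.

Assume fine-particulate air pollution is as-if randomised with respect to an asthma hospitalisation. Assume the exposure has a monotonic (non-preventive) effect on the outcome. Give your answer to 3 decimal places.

PS ≈ 0.128

Let p₁ = 0.256, p₀ = 0.147.
Under exogeneity and monotonicity, PS = (p₁ − p₀) / (1 − p₀).
PS = (0.256 − 0.147) / (1 − 0.147) = 0.109 / 0.853 ≈ 0.1278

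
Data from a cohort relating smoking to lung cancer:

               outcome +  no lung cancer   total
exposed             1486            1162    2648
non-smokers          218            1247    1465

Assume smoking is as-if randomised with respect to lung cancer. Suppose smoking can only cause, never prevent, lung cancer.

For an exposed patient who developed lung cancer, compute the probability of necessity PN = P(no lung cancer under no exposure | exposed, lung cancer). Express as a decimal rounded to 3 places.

PN ≈ 0.735

p₁ = P(outcome | exposed) = 1486/2648 = 0.56118
p₀ = P(outcome | unexposed) = 218/1465 = 0.14881
Under exogeneity and monotonicity, PN = (p₁ − p₀) / p₁.
PN = (0.56118 − 0.14881) / 0.56118 = 0.41237 / 0.56118 ≈ 0.7348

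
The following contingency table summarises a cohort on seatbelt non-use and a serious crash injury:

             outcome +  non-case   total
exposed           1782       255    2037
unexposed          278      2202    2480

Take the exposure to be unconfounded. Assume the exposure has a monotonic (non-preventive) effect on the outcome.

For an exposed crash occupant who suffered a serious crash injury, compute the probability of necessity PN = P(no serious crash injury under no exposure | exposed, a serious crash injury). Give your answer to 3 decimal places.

p₁ = P(outcome | exposed) = 1782/2037 = 0.87482
p₀ = P(outcome | unexposed) = 278/2480 = 0.1121
Under exogeneity and monotonicity, PN = (p₁ − p₀) / p₁.
PN = (0.87482 − 0.1121) / 0.87482 = 0.76272 / 0.87482 ≈ 0.8719

PN ≈ 0.872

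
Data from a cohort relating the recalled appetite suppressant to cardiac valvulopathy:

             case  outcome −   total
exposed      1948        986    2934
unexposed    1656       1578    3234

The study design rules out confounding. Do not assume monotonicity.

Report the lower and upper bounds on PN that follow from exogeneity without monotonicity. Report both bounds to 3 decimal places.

0.229 ≤ PN ≤ 0.735

p₁ = P(outcome | exposed) = 1948/2934 = 0.66394
p₀ = P(outcome | unexposed) = 1656/3234 = 0.51206
Under exogeneity alone the bounds on PN are max{0,(p₁−p₀)/p₁} ≤ PN ≤ min{1,(1−p₀)/p₁}.
  lower = (p₁ − p₀)/p₁ = 0.15188 / 0.66394 ≈ 0.2288
  upper = min{1, (1 − p₀)/p₁} = 0.48794 / 0.66394 ≈ 0.7349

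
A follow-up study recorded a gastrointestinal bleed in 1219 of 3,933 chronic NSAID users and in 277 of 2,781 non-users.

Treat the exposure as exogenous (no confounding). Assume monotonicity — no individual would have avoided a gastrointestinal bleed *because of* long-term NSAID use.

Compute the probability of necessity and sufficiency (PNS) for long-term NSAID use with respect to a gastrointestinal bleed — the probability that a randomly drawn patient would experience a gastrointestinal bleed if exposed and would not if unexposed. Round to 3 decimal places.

p₁ = P(outcome | exposed) = 1219/3933 = 0.30994
p₀ = P(outcome | unexposed) = 277/2781 = 0.099604
Under exogeneity and monotonicity, PNS = p₁ − p₀.
PNS = 0.30994 − 0.099604 = 0.21034

PNS ≈ 0.210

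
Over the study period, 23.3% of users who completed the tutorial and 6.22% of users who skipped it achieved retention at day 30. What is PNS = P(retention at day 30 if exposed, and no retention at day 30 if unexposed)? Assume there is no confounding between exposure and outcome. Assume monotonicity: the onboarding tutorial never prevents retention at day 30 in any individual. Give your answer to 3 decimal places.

p₁ = 0.233, p₀ = 0.0622.
Under exogeneity and monotonicity, PNS = p₁ − p₀.
PNS = 0.233 − 0.0622 = 0.1708

PNS ≈ 0.171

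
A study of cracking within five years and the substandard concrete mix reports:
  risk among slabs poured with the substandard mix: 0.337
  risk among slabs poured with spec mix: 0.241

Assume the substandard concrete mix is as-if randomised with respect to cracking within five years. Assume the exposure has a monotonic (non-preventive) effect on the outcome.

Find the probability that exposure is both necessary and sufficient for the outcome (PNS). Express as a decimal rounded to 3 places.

PNS ≈ 0.096

Let p₁ = 0.337, p₀ = 0.241.
Under exogeneity and monotonicity, PNS = p₁ − p₀.
PNS = 0.337 − 0.241 = 0.096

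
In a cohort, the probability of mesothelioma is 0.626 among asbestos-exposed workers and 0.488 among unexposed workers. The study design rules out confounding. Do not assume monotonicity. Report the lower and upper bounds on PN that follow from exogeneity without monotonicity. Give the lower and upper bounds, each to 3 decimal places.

Let p₁ = 0.626, p₀ = 0.488.
Under exogeneity alone the bounds on PN are max{0,(p₁−p₀)/p₁} ≤ PN ≤ min{1,(1−p₀)/p₁}.
  lower = (p₁ − p₀)/p₁ = 0.138 / 0.626 ≈ 0.2204
  upper = min{1, (1 − p₀)/p₁} = 0.512 / 0.626 ≈ 0.8179

0.220 ≤ PN ≤ 0.818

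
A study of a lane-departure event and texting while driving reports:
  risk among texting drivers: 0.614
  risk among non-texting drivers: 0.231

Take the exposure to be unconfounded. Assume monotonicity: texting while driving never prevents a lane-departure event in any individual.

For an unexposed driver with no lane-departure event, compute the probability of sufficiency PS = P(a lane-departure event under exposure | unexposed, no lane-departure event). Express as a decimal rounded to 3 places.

Let p₁ = 0.614, p₀ = 0.231.
Under exogeneity and monotonicity, PS = (p₁ − p₀) / (1 − p₀).
PS = (0.614 − 0.231) / (1 − 0.231) = 0.383 / 0.769 ≈ 0.4980

PS ≈ 0.498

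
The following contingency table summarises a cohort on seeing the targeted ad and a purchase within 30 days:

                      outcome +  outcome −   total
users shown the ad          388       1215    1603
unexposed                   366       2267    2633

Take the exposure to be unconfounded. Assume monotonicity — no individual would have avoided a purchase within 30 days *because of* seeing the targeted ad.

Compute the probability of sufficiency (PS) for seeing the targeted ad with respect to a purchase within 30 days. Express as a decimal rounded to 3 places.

PS ≈ 0.120

p₁ = P(outcome | exposed) = 388/1603 = 0.24205
p₀ = P(outcome | unexposed) = 366/2633 = 0.139
Under exogeneity and monotonicity, PS = (p₁ − p₀) / (1 − p₀).
PS = (0.24205 − 0.139) / (1 − 0.139) = 0.10304 / 0.861 ≈ 0.1197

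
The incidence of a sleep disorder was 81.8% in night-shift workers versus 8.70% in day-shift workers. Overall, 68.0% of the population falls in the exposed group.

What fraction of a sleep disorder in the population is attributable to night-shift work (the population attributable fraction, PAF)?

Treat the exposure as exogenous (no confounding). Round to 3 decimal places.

PAF ≈ 0.851

p₁ = 0.818, p₀ = 0.087.
Overall risk P(Y=1) = π·p₁ + (1−π)·p₀ = 0.68×0.818 + 0.32×0.087 = 0.58408.
Under exogeneity, PAF = [P(Y=1) − p₀] / P(Y=1).
PAF = (0.58408 − 0.087) / 0.58408 ≈ 0.8510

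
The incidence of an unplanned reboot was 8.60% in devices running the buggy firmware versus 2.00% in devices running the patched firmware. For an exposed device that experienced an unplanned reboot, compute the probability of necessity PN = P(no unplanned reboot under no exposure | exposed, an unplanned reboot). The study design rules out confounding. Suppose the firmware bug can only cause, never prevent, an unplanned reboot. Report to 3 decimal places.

p₁ = 0.086, p₀ = 0.02.
Under exogeneity and monotonicity, PN = (p₁ − p₀) / p₁.
PN = (0.086 − 0.02) / 0.086 = 0.066 / 0.086 ≈ 0.7674

PN ≈ 0.767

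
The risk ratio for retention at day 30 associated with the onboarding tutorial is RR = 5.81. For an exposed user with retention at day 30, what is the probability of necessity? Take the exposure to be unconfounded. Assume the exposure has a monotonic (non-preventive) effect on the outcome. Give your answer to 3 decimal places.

PN ≈ 0.828

Under exogeneity and monotonicity, PN = (RR − 1) / RR = 1 − 1/RR.
PN = (5.81 − 1) / 5.81 = 4.81 / 5.81 ≈ 0.8279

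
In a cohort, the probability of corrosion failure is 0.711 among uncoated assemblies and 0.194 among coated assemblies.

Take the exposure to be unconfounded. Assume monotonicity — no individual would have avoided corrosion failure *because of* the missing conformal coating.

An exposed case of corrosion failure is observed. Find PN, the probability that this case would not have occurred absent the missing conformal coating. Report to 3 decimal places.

Let p₁ = 0.711, p₀ = 0.194.
Under exogeneity and monotonicity, PN = (p₁ − p₀) / p₁.
PN = (0.711 − 0.194) / 0.711 = 0.517 / 0.711 ≈ 0.7271

PN ≈ 0.727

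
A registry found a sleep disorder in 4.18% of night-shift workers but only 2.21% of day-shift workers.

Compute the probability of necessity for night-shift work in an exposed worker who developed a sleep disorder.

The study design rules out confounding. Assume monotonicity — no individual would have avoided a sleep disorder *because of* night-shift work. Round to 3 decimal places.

p₁ = 0.0418, p₀ = 0.0221.
Under exogeneity and monotonicity, PN = (p₁ − p₀) / p₁.
PN = (0.0418 − 0.0221) / 0.0418 = 0.0197 / 0.0418 ≈ 0.4713

PN ≈ 0.471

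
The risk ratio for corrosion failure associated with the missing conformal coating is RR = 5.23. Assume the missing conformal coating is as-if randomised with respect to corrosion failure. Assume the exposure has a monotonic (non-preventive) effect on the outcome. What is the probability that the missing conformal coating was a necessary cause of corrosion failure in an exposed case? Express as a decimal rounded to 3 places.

Under exogeneity and monotonicity, PN = (RR − 1) / RR = 1 − 1/RR.
PN = (5.23 − 1) / 5.23 = 4.23 / 5.23 ≈ 0.8088

PN ≈ 0.809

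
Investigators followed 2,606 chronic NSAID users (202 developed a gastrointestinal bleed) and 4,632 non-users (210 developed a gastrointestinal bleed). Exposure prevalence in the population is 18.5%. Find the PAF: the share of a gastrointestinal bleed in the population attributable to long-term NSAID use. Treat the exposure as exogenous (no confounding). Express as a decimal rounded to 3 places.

PAF ≈ 0.116

p₁ = P(outcome | exposed) = 202/2606 = 0.077513
p₀ = P(outcome | unexposed) = 210/4632 = 0.045337
Overall risk P(Y=1) = π·p₁ + (1−π)·p₀ = 0.185×0.077513 + 0.815×0.045337 = 0.051289.
Under exogeneity, PAF = [P(Y=1) − p₀] / P(Y=1).
PAF = (0.051289 − 0.045337) / 0.051289 ≈ 0.1161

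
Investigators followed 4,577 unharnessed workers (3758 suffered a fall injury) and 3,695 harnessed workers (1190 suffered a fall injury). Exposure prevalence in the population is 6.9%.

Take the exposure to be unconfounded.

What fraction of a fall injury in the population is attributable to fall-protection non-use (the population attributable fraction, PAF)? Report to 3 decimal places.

p₁ = P(outcome | exposed) = 3758/4577 = 0.82106
p₀ = P(outcome | unexposed) = 1190/3695 = 0.32206
Overall risk P(Y=1) = π·p₁ + (1−π)·p₀ = 0.069×0.82106 + 0.931×0.32206 = 0.35649.
Under exogeneity, PAF = [P(Y=1) − p₀] / P(Y=1).
PAF = (0.35649 − 0.32206) / 0.35649 ≈ 0.0966

PAF ≈ 0.097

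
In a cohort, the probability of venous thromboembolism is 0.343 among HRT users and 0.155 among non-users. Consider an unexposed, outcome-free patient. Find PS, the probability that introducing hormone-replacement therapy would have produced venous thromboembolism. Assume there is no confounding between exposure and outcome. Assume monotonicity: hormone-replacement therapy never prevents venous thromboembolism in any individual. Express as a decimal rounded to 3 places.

PS ≈ 0.222

Let p₁ = 0.343, p₀ = 0.155.
Under exogeneity and monotonicity, PS = (p₁ − p₀) / (1 − p₀).
PS = (0.343 − 0.155) / (1 − 0.155) = 0.188 / 0.845 ≈ 0.2225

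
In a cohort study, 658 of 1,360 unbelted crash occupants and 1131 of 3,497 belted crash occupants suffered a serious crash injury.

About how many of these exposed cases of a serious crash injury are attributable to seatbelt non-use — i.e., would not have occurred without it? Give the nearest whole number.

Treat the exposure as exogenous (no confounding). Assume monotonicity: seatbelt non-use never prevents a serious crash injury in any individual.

p₁ = P(outcome | exposed) = 658/1360 = 0.48382
p₀ = P(outcome | unexposed) = 1131/3497 = 0.32342
PN = (p₁ − p₀)/p₁ = (0.48382 − 0.32342) / 0.48382 ≈ 0.33153.
Attributable cases ≈ PN × (exposed cases) = 0.33153 × 658 ≈ 218.15.

about 218 cases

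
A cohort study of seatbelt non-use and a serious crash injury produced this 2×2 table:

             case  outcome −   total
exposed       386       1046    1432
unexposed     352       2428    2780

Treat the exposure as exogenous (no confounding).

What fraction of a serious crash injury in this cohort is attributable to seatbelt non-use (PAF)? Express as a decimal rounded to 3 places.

p₁ = P(outcome | exposed) = 386/1432 = 0.26955
p₀ = P(outcome | unexposed) = 352/2780 = 0.12662
Exposure prevalence π = 1432/4212 = 0.33998; overall risk P(Y=1) = 0.17521.
Under exogeneity, PAF = [P(Y=1) − p₀]/P(Y=1).
PAF = (0.17521 − 0.12662) / 0.17521 ≈ 0.2773

PAF ≈ 0.277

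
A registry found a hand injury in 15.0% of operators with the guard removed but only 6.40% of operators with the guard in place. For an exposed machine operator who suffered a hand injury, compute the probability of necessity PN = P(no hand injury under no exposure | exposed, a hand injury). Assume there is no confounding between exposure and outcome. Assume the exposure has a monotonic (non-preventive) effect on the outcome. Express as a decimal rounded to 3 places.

p₁ = 0.15, p₀ = 0.064.
Under exogeneity and monotonicity, PN = (p₁ − p₀) / p₁.
PN = (0.15 − 0.064) / 0.15 = 0.086 / 0.15 ≈ 0.5733

PN ≈ 0.573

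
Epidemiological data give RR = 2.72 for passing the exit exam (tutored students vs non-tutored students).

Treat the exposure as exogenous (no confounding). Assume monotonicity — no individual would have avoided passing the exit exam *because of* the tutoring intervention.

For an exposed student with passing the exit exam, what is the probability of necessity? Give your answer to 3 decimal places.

Under exogeneity and monotonicity, PN = (RR − 1) / RR = 1 − 1/RR.
PN = (2.72 − 1) / 2.72 = 1.72 / 2.72 ≈ 0.6324

PN ≈ 0.632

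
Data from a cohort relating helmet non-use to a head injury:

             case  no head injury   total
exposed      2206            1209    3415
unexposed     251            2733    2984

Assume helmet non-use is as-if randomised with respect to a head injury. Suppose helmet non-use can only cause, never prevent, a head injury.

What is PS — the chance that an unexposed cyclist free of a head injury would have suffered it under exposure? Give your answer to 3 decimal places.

PS ≈ 0.613

p₁ = P(outcome | exposed) = 2206/3415 = 0.64597
p₀ = P(outcome | unexposed) = 251/2984 = 0.084115
Under exogeneity and monotonicity, PS = (p₁ − p₀)/(1 − p₀).
PS = (0.64597 − 0.084115) / 0.91588 ≈ 0.6135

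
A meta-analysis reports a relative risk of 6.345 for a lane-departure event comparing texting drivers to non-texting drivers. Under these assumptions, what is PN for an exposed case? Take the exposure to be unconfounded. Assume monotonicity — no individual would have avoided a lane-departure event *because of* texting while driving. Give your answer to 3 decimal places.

PN ≈ 0.842

Under exogeneity and monotonicity, PN = (RR − 1) / RR = 1 − 1/RR.
PN = (6.345 − 1) / 6.345 = 5.345 / 6.345 ≈ 0.8424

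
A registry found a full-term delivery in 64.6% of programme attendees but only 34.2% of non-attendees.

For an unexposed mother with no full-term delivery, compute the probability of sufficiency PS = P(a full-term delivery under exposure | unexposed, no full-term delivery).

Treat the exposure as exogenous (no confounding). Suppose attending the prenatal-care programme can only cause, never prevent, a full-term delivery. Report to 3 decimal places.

p₁ = 0.646, p₀ = 0.342.
Under exogeneity and monotonicity, PS = (p₁ − p₀) / (1 − p₀).
PS = (0.646 − 0.342) / (1 − 0.342) = 0.304 / 0.658 ≈ 0.4620

PS ≈ 0.462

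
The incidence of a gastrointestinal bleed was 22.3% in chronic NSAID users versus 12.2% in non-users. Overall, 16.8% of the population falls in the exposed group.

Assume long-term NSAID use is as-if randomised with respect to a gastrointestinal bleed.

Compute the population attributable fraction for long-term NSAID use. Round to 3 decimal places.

PAF ≈ 0.122

p₁ = 0.223, p₀ = 0.122.
Overall risk P(Y=1) = π·p₁ + (1−π)·p₀ = 0.168×0.223 + 0.832×0.122 = 0.13897.
Under exogeneity, PAF = [P(Y=1) − p₀] / P(Y=1).
PAF = (0.13897 − 0.122) / 0.13897 ≈ 0.1221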